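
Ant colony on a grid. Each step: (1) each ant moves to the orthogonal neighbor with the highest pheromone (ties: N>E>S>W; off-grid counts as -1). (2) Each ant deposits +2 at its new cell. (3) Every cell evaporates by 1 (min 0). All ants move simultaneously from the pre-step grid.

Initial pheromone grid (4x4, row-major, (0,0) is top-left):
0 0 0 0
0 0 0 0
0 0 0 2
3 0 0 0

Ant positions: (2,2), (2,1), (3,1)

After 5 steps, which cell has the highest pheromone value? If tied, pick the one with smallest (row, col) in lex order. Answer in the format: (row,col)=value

Step 1: ant0:(2,2)->E->(2,3) | ant1:(2,1)->N->(1,1) | ant2:(3,1)->W->(3,0)
  grid max=4 at (3,0)
Step 2: ant0:(2,3)->N->(1,3) | ant1:(1,1)->N->(0,1) | ant2:(3,0)->N->(2,0)
  grid max=3 at (3,0)
Step 3: ant0:(1,3)->S->(2,3) | ant1:(0,1)->E->(0,2) | ant2:(2,0)->S->(3,0)
  grid max=4 at (3,0)
Step 4: ant0:(2,3)->N->(1,3) | ant1:(0,2)->E->(0,3) | ant2:(3,0)->N->(2,0)
  grid max=3 at (3,0)
Step 5: ant0:(1,3)->S->(2,3) | ant1:(0,3)->S->(1,3) | ant2:(2,0)->S->(3,0)
  grid max=4 at (3,0)
Final grid:
  0 0 0 0
  0 0 0 2
  0 0 0 3
  4 0 0 0
Max pheromone 4 at (3,0)

Answer: (3,0)=4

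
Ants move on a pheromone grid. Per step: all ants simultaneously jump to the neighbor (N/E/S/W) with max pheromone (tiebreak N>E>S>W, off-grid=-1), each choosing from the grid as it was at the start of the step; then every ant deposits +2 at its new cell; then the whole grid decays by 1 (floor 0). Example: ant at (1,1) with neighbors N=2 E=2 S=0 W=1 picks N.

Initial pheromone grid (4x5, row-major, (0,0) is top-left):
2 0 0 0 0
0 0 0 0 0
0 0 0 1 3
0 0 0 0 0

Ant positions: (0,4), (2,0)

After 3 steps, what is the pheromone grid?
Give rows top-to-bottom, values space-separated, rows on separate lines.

After step 1: ants at (1,4),(1,0)
  1 0 0 0 0
  1 0 0 0 1
  0 0 0 0 2
  0 0 0 0 0
After step 2: ants at (2,4),(0,0)
  2 0 0 0 0
  0 0 0 0 0
  0 0 0 0 3
  0 0 0 0 0
After step 3: ants at (1,4),(0,1)
  1 1 0 0 0
  0 0 0 0 1
  0 0 0 0 2
  0 0 0 0 0

1 1 0 0 0
0 0 0 0 1
0 0 0 0 2
0 0 0 0 0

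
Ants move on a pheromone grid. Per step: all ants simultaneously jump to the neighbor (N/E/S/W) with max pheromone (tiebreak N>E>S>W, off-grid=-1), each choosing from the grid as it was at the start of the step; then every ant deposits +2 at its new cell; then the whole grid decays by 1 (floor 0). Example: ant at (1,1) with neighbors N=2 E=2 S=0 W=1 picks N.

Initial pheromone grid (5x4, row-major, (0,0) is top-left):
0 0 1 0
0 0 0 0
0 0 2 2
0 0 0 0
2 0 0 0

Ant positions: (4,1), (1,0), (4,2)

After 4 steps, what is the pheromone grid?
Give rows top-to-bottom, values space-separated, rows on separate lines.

After step 1: ants at (4,0),(0,0),(3,2)
  1 0 0 0
  0 0 0 0
  0 0 1 1
  0 0 1 0
  3 0 0 0
After step 2: ants at (3,0),(0,1),(2,2)
  0 1 0 0
  0 0 0 0
  0 0 2 0
  1 0 0 0
  2 0 0 0
After step 3: ants at (4,0),(0,2),(1,2)
  0 0 1 0
  0 0 1 0
  0 0 1 0
  0 0 0 0
  3 0 0 0
After step 4: ants at (3,0),(1,2),(0,2)
  0 0 2 0
  0 0 2 0
  0 0 0 0
  1 0 0 0
  2 0 0 0

0 0 2 0
0 0 2 0
0 0 0 0
1 0 0 0
2 0 0 0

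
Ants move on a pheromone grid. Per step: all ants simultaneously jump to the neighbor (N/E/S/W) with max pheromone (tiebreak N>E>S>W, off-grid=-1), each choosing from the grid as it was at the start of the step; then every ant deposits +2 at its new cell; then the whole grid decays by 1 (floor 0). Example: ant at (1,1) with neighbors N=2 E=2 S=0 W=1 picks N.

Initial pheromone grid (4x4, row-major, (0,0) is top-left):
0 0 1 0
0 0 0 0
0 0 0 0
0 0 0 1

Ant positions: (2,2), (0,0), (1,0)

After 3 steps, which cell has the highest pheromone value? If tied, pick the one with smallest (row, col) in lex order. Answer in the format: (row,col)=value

Answer: (0,1)=5

Derivation:
Step 1: ant0:(2,2)->N->(1,2) | ant1:(0,0)->E->(0,1) | ant2:(1,0)->N->(0,0)
  grid max=1 at (0,0)
Step 2: ant0:(1,2)->N->(0,2) | ant1:(0,1)->W->(0,0) | ant2:(0,0)->E->(0,1)
  grid max=2 at (0,0)
Step 3: ant0:(0,2)->W->(0,1) | ant1:(0,0)->E->(0,1) | ant2:(0,1)->W->(0,0)
  grid max=5 at (0,1)
Final grid:
  3 5 0 0
  0 0 0 0
  0 0 0 0
  0 0 0 0
Max pheromone 5 at (0,1)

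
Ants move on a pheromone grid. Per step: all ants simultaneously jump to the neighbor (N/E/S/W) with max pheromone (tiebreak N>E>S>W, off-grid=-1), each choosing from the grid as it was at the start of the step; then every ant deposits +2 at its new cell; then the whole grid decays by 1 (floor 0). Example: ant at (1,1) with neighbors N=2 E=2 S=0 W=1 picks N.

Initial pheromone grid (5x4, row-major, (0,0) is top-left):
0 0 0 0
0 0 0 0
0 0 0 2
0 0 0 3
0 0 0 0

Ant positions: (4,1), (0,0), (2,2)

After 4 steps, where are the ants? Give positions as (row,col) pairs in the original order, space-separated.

Step 1: ant0:(4,1)->N->(3,1) | ant1:(0,0)->E->(0,1) | ant2:(2,2)->E->(2,3)
  grid max=3 at (2,3)
Step 2: ant0:(3,1)->N->(2,1) | ant1:(0,1)->E->(0,2) | ant2:(2,3)->S->(3,3)
  grid max=3 at (3,3)
Step 3: ant0:(2,1)->N->(1,1) | ant1:(0,2)->E->(0,3) | ant2:(3,3)->N->(2,3)
  grid max=3 at (2,3)
Step 4: ant0:(1,1)->N->(0,1) | ant1:(0,3)->S->(1,3) | ant2:(2,3)->S->(3,3)
  grid max=3 at (3,3)

(0,1) (1,3) (3,3)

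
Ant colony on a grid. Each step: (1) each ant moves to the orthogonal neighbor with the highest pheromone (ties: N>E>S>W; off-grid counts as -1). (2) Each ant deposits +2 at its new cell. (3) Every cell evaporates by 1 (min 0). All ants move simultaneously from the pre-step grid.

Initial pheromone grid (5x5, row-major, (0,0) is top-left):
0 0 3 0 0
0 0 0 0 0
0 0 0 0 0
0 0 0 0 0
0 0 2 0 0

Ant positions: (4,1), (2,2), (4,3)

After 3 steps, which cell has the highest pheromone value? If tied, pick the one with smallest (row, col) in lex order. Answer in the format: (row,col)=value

Step 1: ant0:(4,1)->E->(4,2) | ant1:(2,2)->N->(1,2) | ant2:(4,3)->W->(4,2)
  grid max=5 at (4,2)
Step 2: ant0:(4,2)->N->(3,2) | ant1:(1,2)->N->(0,2) | ant2:(4,2)->N->(3,2)
  grid max=4 at (4,2)
Step 3: ant0:(3,2)->S->(4,2) | ant1:(0,2)->E->(0,3) | ant2:(3,2)->S->(4,2)
  grid max=7 at (4,2)
Final grid:
  0 0 2 1 0
  0 0 0 0 0
  0 0 0 0 0
  0 0 2 0 0
  0 0 7 0 0
Max pheromone 7 at (4,2)

Answer: (4,2)=7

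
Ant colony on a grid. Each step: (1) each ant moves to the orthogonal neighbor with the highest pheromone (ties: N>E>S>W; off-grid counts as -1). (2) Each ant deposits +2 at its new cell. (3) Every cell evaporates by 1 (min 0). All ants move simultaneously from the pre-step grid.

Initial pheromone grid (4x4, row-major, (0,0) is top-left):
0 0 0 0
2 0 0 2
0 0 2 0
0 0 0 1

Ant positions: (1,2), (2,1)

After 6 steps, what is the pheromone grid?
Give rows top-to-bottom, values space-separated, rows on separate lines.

After step 1: ants at (1,3),(2,2)
  0 0 0 0
  1 0 0 3
  0 0 3 0
  0 0 0 0
After step 2: ants at (0,3),(1,2)
  0 0 0 1
  0 0 1 2
  0 0 2 0
  0 0 0 0
After step 3: ants at (1,3),(1,3)
  0 0 0 0
  0 0 0 5
  0 0 1 0
  0 0 0 0
After step 4: ants at (0,3),(0,3)
  0 0 0 3
  0 0 0 4
  0 0 0 0
  0 0 0 0
After step 5: ants at (1,3),(1,3)
  0 0 0 2
  0 0 0 7
  0 0 0 0
  0 0 0 0
After step 6: ants at (0,3),(0,3)
  0 0 0 5
  0 0 0 6
  0 0 0 0
  0 0 0 0

0 0 0 5
0 0 0 6
0 0 0 0
0 0 0 0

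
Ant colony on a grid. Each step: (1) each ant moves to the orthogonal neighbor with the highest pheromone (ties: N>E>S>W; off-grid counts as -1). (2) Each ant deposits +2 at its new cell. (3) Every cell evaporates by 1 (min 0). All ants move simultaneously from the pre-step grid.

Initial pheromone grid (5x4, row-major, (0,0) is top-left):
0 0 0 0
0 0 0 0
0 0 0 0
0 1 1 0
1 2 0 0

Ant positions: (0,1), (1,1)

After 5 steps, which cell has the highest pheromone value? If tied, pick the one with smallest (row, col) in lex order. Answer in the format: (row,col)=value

Step 1: ant0:(0,1)->E->(0,2) | ant1:(1,1)->N->(0,1)
  grid max=1 at (0,1)
Step 2: ant0:(0,2)->W->(0,1) | ant1:(0,1)->E->(0,2)
  grid max=2 at (0,1)
Step 3: ant0:(0,1)->E->(0,2) | ant1:(0,2)->W->(0,1)
  grid max=3 at (0,1)
Step 4: ant0:(0,2)->W->(0,1) | ant1:(0,1)->E->(0,2)
  grid max=4 at (0,1)
Step 5: ant0:(0,1)->E->(0,2) | ant1:(0,2)->W->(0,1)
  grid max=5 at (0,1)
Final grid:
  0 5 5 0
  0 0 0 0
  0 0 0 0
  0 0 0 0
  0 0 0 0
Max pheromone 5 at (0,1)

Answer: (0,1)=5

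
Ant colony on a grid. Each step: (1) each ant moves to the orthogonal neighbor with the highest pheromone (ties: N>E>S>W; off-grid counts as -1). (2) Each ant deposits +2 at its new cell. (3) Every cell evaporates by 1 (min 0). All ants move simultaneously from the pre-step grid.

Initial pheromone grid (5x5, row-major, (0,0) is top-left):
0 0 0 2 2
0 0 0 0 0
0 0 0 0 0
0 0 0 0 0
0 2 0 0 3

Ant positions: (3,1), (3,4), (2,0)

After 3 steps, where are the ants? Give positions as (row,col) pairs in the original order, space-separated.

Step 1: ant0:(3,1)->S->(4,1) | ant1:(3,4)->S->(4,4) | ant2:(2,0)->N->(1,0)
  grid max=4 at (4,4)
Step 2: ant0:(4,1)->N->(3,1) | ant1:(4,4)->N->(3,4) | ant2:(1,0)->N->(0,0)
  grid max=3 at (4,4)
Step 3: ant0:(3,1)->S->(4,1) | ant1:(3,4)->S->(4,4) | ant2:(0,0)->E->(0,1)
  grid max=4 at (4,4)

(4,1) (4,4) (0,1)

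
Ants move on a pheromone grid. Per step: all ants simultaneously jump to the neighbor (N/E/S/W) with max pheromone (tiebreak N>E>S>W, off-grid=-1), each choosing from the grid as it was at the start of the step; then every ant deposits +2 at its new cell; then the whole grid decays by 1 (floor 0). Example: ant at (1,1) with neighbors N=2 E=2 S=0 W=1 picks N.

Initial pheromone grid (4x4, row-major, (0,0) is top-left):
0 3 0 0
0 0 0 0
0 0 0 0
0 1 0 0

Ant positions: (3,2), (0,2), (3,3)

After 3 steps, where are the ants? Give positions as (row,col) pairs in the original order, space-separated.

Step 1: ant0:(3,2)->W->(3,1) | ant1:(0,2)->W->(0,1) | ant2:(3,3)->N->(2,3)
  grid max=4 at (0,1)
Step 2: ant0:(3,1)->N->(2,1) | ant1:(0,1)->E->(0,2) | ant2:(2,3)->N->(1,3)
  grid max=3 at (0,1)
Step 3: ant0:(2,1)->S->(3,1) | ant1:(0,2)->W->(0,1) | ant2:(1,3)->N->(0,3)
  grid max=4 at (0,1)

(3,1) (0,1) (0,3)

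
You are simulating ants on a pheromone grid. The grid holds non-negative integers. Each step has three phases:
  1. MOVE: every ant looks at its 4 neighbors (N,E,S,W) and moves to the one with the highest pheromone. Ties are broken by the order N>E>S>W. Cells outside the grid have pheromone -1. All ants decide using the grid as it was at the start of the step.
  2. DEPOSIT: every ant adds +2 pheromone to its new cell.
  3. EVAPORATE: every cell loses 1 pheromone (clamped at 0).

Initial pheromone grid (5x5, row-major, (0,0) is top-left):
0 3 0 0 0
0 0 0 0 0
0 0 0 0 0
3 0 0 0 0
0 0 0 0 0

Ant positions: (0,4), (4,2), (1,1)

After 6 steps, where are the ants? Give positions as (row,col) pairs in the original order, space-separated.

Step 1: ant0:(0,4)->S->(1,4) | ant1:(4,2)->N->(3,2) | ant2:(1,1)->N->(0,1)
  grid max=4 at (0,1)
Step 2: ant0:(1,4)->N->(0,4) | ant1:(3,2)->N->(2,2) | ant2:(0,1)->E->(0,2)
  grid max=3 at (0,1)
Step 3: ant0:(0,4)->S->(1,4) | ant1:(2,2)->N->(1,2) | ant2:(0,2)->W->(0,1)
  grid max=4 at (0,1)
Step 4: ant0:(1,4)->N->(0,4) | ant1:(1,2)->N->(0,2) | ant2:(0,1)->E->(0,2)
  grid max=3 at (0,1)
Step 5: ant0:(0,4)->S->(1,4) | ant1:(0,2)->W->(0,1) | ant2:(0,2)->W->(0,1)
  grid max=6 at (0,1)
Step 6: ant0:(1,4)->N->(0,4) | ant1:(0,1)->E->(0,2) | ant2:(0,1)->E->(0,2)
  grid max=5 at (0,1)

(0,4) (0,2) (0,2)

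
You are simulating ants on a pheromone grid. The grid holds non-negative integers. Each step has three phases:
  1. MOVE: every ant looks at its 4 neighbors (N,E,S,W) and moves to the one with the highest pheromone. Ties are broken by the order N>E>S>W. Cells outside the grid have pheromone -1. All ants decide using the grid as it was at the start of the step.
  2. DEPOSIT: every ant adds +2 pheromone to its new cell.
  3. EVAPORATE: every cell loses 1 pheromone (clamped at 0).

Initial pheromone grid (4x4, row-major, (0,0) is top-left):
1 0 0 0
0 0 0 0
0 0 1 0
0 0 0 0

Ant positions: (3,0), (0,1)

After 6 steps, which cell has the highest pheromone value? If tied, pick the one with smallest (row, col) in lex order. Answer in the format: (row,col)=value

Answer: (0,0)=5

Derivation:
Step 1: ant0:(3,0)->N->(2,0) | ant1:(0,1)->W->(0,0)
  grid max=2 at (0,0)
Step 2: ant0:(2,0)->N->(1,0) | ant1:(0,0)->E->(0,1)
  grid max=1 at (0,0)
Step 3: ant0:(1,0)->N->(0,0) | ant1:(0,1)->W->(0,0)
  grid max=4 at (0,0)
Step 4: ant0:(0,0)->E->(0,1) | ant1:(0,0)->E->(0,1)
  grid max=3 at (0,0)
Step 5: ant0:(0,1)->W->(0,0) | ant1:(0,1)->W->(0,0)
  grid max=6 at (0,0)
Step 6: ant0:(0,0)->E->(0,1) | ant1:(0,0)->E->(0,1)
  grid max=5 at (0,0)
Final grid:
  5 5 0 0
  0 0 0 0
  0 0 0 0
  0 0 0 0
Max pheromone 5 at (0,0)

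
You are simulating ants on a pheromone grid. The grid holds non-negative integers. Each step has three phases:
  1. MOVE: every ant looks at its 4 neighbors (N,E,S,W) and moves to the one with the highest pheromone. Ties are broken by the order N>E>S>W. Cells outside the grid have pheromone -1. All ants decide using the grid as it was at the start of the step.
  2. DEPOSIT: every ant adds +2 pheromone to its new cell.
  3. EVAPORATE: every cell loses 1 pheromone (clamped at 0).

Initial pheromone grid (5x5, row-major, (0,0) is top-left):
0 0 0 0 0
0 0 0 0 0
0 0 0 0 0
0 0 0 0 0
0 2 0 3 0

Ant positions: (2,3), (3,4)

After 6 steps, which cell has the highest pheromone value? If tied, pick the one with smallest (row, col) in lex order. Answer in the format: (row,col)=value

Step 1: ant0:(2,3)->N->(1,3) | ant1:(3,4)->N->(2,4)
  grid max=2 at (4,3)
Step 2: ant0:(1,3)->N->(0,3) | ant1:(2,4)->N->(1,4)
  grid max=1 at (0,3)
Step 3: ant0:(0,3)->E->(0,4) | ant1:(1,4)->N->(0,4)
  grid max=3 at (0,4)
Step 4: ant0:(0,4)->S->(1,4) | ant1:(0,4)->S->(1,4)
  grid max=3 at (1,4)
Step 5: ant0:(1,4)->N->(0,4) | ant1:(1,4)->N->(0,4)
  grid max=5 at (0,4)
Step 6: ant0:(0,4)->S->(1,4) | ant1:(0,4)->S->(1,4)
  grid max=5 at (1,4)
Final grid:
  0 0 0 0 4
  0 0 0 0 5
  0 0 0 0 0
  0 0 0 0 0
  0 0 0 0 0
Max pheromone 5 at (1,4)

Answer: (1,4)=5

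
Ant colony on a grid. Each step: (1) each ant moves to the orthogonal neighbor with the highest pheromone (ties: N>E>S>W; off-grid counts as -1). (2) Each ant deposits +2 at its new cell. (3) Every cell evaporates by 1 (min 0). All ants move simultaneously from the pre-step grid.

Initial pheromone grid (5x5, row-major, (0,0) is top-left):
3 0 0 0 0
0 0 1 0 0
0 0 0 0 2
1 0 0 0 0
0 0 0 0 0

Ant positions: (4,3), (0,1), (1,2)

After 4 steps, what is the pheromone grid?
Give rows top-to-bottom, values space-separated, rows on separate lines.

After step 1: ants at (3,3),(0,0),(0,2)
  4 0 1 0 0
  0 0 0 0 0
  0 0 0 0 1
  0 0 0 1 0
  0 0 0 0 0
After step 2: ants at (2,3),(0,1),(0,3)
  3 1 0 1 0
  0 0 0 0 0
  0 0 0 1 0
  0 0 0 0 0
  0 0 0 0 0
After step 3: ants at (1,3),(0,0),(0,4)
  4 0 0 0 1
  0 0 0 1 0
  0 0 0 0 0
  0 0 0 0 0
  0 0 0 0 0
After step 4: ants at (0,3),(0,1),(1,4)
  3 1 0 1 0
  0 0 0 0 1
  0 0 0 0 0
  0 0 0 0 0
  0 0 0 0 0

3 1 0 1 0
0 0 0 0 1
0 0 0 0 0
0 0 0 0 0
0 0 0 0 0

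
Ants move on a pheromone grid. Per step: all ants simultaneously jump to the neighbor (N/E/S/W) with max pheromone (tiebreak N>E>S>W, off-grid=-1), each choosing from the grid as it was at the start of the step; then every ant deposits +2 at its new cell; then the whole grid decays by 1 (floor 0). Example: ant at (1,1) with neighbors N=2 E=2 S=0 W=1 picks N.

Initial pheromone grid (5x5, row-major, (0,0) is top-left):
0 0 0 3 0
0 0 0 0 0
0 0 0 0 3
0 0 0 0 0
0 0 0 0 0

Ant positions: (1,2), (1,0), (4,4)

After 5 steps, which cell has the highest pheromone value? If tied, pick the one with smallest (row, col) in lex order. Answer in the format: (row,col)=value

Answer: (0,3)=4

Derivation:
Step 1: ant0:(1,2)->N->(0,2) | ant1:(1,0)->N->(0,0) | ant2:(4,4)->N->(3,4)
  grid max=2 at (0,3)
Step 2: ant0:(0,2)->E->(0,3) | ant1:(0,0)->E->(0,1) | ant2:(3,4)->N->(2,4)
  grid max=3 at (0,3)
Step 3: ant0:(0,3)->E->(0,4) | ant1:(0,1)->E->(0,2) | ant2:(2,4)->N->(1,4)
  grid max=2 at (0,3)
Step 4: ant0:(0,4)->W->(0,3) | ant1:(0,2)->E->(0,3) | ant2:(1,4)->S->(2,4)
  grid max=5 at (0,3)
Step 5: ant0:(0,3)->E->(0,4) | ant1:(0,3)->E->(0,4) | ant2:(2,4)->N->(1,4)
  grid max=4 at (0,3)
Final grid:
  0 0 0 4 3
  0 0 0 0 1
  0 0 0 0 2
  0 0 0 0 0
  0 0 0 0 0
Max pheromone 4 at (0,3)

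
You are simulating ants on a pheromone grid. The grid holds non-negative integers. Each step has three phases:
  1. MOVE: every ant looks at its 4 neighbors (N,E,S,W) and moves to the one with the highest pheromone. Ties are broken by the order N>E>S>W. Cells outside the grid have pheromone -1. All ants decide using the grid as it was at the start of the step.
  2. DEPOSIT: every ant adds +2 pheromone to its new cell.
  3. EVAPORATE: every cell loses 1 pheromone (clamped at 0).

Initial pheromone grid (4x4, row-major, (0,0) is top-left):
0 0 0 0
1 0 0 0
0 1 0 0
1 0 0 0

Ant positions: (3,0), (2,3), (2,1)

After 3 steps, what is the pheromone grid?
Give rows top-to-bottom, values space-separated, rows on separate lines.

After step 1: ants at (2,0),(1,3),(1,1)
  0 0 0 0
  0 1 0 1
  1 0 0 0
  0 0 0 0
After step 2: ants at (1,0),(0,3),(0,1)
  0 1 0 1
  1 0 0 0
  0 0 0 0
  0 0 0 0
After step 3: ants at (0,0),(1,3),(0,2)
  1 0 1 0
  0 0 0 1
  0 0 0 0
  0 0 0 0

1 0 1 0
0 0 0 1
0 0 0 0
0 0 0 0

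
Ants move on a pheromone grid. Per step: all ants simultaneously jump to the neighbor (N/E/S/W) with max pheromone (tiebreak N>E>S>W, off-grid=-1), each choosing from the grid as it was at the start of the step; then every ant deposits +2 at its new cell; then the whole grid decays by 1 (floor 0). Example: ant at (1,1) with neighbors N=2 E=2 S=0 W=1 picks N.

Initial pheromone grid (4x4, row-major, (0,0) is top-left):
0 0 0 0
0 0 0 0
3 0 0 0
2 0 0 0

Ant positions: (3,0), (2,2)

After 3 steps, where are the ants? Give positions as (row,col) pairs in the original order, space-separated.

Step 1: ant0:(3,0)->N->(2,0) | ant1:(2,2)->N->(1,2)
  grid max=4 at (2,0)
Step 2: ant0:(2,0)->S->(3,0) | ant1:(1,2)->N->(0,2)
  grid max=3 at (2,0)
Step 3: ant0:(3,0)->N->(2,0) | ant1:(0,2)->E->(0,3)
  grid max=4 at (2,0)

(2,0) (0,3)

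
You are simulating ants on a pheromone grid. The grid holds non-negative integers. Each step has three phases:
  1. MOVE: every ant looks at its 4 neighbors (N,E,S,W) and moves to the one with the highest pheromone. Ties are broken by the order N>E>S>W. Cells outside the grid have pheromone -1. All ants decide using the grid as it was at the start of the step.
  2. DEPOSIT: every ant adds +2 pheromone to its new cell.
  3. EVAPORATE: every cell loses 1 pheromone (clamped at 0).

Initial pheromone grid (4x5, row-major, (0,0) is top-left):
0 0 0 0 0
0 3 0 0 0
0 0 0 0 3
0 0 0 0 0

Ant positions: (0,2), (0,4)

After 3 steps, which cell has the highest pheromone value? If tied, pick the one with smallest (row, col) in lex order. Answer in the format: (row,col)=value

Step 1: ant0:(0,2)->E->(0,3) | ant1:(0,4)->S->(1,4)
  grid max=2 at (1,1)
Step 2: ant0:(0,3)->E->(0,4) | ant1:(1,4)->S->(2,4)
  grid max=3 at (2,4)
Step 3: ant0:(0,4)->S->(1,4) | ant1:(2,4)->N->(1,4)
  grid max=3 at (1,4)
Final grid:
  0 0 0 0 0
  0 0 0 0 3
  0 0 0 0 2
  0 0 0 0 0
Max pheromone 3 at (1,4)

Answer: (1,4)=3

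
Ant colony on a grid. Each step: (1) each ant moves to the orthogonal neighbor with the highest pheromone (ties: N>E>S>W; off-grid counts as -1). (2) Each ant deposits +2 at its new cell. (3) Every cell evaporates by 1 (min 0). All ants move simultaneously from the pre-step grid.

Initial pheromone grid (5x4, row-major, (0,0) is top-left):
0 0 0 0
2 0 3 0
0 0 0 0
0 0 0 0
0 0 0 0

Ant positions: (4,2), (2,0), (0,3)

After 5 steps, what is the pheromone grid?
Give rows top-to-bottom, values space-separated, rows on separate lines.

After step 1: ants at (3,2),(1,0),(1,3)
  0 0 0 0
  3 0 2 1
  0 0 0 0
  0 0 1 0
  0 0 0 0
After step 2: ants at (2,2),(0,0),(1,2)
  1 0 0 0
  2 0 3 0
  0 0 1 0
  0 0 0 0
  0 0 0 0
After step 3: ants at (1,2),(1,0),(2,2)
  0 0 0 0
  3 0 4 0
  0 0 2 0
  0 0 0 0
  0 0 0 0
After step 4: ants at (2,2),(0,0),(1,2)
  1 0 0 0
  2 0 5 0
  0 0 3 0
  0 0 0 0
  0 0 0 0
After step 5: ants at (1,2),(1,0),(2,2)
  0 0 0 0
  3 0 6 0
  0 0 4 0
  0 0 0 0
  0 0 0 0

0 0 0 0
3 0 6 0
0 0 4 0
0 0 0 0
0 0 0 0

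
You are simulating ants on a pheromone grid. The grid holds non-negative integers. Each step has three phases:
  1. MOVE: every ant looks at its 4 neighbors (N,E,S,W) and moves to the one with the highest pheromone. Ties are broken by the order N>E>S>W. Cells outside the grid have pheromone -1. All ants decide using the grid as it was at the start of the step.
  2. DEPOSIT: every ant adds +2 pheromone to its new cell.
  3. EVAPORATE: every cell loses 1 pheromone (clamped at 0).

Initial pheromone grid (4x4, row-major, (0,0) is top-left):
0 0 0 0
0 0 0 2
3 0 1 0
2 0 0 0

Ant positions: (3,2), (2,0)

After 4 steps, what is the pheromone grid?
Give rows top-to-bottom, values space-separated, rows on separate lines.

After step 1: ants at (2,2),(3,0)
  0 0 0 0
  0 0 0 1
  2 0 2 0
  3 0 0 0
After step 2: ants at (1,2),(2,0)
  0 0 0 0
  0 0 1 0
  3 0 1 0
  2 0 0 0
After step 3: ants at (2,2),(3,0)
  0 0 0 0
  0 0 0 0
  2 0 2 0
  3 0 0 0
After step 4: ants at (1,2),(2,0)
  0 0 0 0
  0 0 1 0
  3 0 1 0
  2 0 0 0

0 0 0 0
0 0 1 0
3 0 1 0
2 0 0 0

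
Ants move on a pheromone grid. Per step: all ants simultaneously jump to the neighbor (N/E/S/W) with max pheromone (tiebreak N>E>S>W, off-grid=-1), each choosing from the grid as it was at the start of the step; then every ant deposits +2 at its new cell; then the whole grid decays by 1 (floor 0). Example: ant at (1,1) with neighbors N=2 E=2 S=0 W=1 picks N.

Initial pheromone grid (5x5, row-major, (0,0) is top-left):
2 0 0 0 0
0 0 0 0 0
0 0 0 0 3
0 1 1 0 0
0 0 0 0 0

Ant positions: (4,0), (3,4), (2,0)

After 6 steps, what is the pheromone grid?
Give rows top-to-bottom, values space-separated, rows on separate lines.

After step 1: ants at (3,0),(2,4),(1,0)
  1 0 0 0 0
  1 0 0 0 0
  0 0 0 0 4
  1 0 0 0 0
  0 0 0 0 0
After step 2: ants at (2,0),(1,4),(0,0)
  2 0 0 0 0
  0 0 0 0 1
  1 0 0 0 3
  0 0 0 0 0
  0 0 0 0 0
After step 3: ants at (1,0),(2,4),(0,1)
  1 1 0 0 0
  1 0 0 0 0
  0 0 0 0 4
  0 0 0 0 0
  0 0 0 0 0
After step 4: ants at (0,0),(1,4),(0,0)
  4 0 0 0 0
  0 0 0 0 1
  0 0 0 0 3
  0 0 0 0 0
  0 0 0 0 0
After step 5: ants at (0,1),(2,4),(0,1)
  3 3 0 0 0
  0 0 0 0 0
  0 0 0 0 4
  0 0 0 0 0
  0 0 0 0 0
After step 6: ants at (0,0),(1,4),(0,0)
  6 2 0 0 0
  0 0 0 0 1
  0 0 0 0 3
  0 0 0 0 0
  0 0 0 0 0

6 2 0 0 0
0 0 0 0 1
0 0 0 0 3
0 0 0 0 0
0 0 0 0 0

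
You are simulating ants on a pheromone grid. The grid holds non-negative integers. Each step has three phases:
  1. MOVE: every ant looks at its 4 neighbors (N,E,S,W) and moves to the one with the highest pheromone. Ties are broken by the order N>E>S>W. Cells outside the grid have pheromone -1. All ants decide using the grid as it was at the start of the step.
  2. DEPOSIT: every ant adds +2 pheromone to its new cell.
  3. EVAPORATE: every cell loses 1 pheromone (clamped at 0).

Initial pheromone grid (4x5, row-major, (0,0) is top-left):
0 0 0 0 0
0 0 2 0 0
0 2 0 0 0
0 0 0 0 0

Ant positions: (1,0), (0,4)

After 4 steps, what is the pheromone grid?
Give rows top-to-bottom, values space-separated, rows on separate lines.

After step 1: ants at (0,0),(1,4)
  1 0 0 0 0
  0 0 1 0 1
  0 1 0 0 0
  0 0 0 0 0
After step 2: ants at (0,1),(0,4)
  0 1 0 0 1
  0 0 0 0 0
  0 0 0 0 0
  0 0 0 0 0
After step 3: ants at (0,2),(1,4)
  0 0 1 0 0
  0 0 0 0 1
  0 0 0 0 0
  0 0 0 0 0
After step 4: ants at (0,3),(0,4)
  0 0 0 1 1
  0 0 0 0 0
  0 0 0 0 0
  0 0 0 0 0

0 0 0 1 1
0 0 0 0 0
0 0 0 0 0
0 0 0 0 0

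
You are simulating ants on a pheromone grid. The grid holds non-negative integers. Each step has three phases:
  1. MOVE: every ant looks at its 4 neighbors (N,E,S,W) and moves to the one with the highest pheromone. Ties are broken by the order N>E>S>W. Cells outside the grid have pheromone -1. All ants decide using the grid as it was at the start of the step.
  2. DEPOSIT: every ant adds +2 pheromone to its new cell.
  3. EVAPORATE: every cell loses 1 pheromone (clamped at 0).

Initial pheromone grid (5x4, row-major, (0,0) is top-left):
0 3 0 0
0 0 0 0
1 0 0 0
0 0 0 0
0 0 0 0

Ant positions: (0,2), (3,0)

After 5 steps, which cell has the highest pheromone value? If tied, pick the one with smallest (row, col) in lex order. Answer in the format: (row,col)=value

Answer: (0,1)=4

Derivation:
Step 1: ant0:(0,2)->W->(0,1) | ant1:(3,0)->N->(2,0)
  grid max=4 at (0,1)
Step 2: ant0:(0,1)->E->(0,2) | ant1:(2,0)->N->(1,0)
  grid max=3 at (0,1)
Step 3: ant0:(0,2)->W->(0,1) | ant1:(1,0)->S->(2,0)
  grid max=4 at (0,1)
Step 4: ant0:(0,1)->E->(0,2) | ant1:(2,0)->N->(1,0)
  grid max=3 at (0,1)
Step 5: ant0:(0,2)->W->(0,1) | ant1:(1,0)->S->(2,0)
  grid max=4 at (0,1)
Final grid:
  0 4 0 0
  0 0 0 0
  2 0 0 0
  0 0 0 0
  0 0 0 0
Max pheromone 4 at (0,1)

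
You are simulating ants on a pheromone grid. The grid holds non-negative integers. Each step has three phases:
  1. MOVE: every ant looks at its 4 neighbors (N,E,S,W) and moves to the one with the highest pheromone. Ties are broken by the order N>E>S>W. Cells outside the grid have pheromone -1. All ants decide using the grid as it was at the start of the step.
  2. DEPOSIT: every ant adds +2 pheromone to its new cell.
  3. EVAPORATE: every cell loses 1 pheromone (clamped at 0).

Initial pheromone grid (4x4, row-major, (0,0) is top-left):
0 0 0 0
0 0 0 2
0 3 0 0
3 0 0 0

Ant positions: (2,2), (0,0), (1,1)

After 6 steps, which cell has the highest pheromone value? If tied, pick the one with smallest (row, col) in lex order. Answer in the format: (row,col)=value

Step 1: ant0:(2,2)->W->(2,1) | ant1:(0,0)->E->(0,1) | ant2:(1,1)->S->(2,1)
  grid max=6 at (2,1)
Step 2: ant0:(2,1)->N->(1,1) | ant1:(0,1)->E->(0,2) | ant2:(2,1)->N->(1,1)
  grid max=5 at (2,1)
Step 3: ant0:(1,1)->S->(2,1) | ant1:(0,2)->E->(0,3) | ant2:(1,1)->S->(2,1)
  grid max=8 at (2,1)
Step 4: ant0:(2,1)->N->(1,1) | ant1:(0,3)->S->(1,3) | ant2:(2,1)->N->(1,1)
  grid max=7 at (2,1)
Step 5: ant0:(1,1)->S->(2,1) | ant1:(1,3)->N->(0,3) | ant2:(1,1)->S->(2,1)
  grid max=10 at (2,1)
Step 6: ant0:(2,1)->N->(1,1) | ant1:(0,3)->S->(1,3) | ant2:(2,1)->N->(1,1)
  grid max=9 at (2,1)
Final grid:
  0 0 0 0
  0 7 0 1
  0 9 0 0
  0 0 0 0
Max pheromone 9 at (2,1)

Answer: (2,1)=9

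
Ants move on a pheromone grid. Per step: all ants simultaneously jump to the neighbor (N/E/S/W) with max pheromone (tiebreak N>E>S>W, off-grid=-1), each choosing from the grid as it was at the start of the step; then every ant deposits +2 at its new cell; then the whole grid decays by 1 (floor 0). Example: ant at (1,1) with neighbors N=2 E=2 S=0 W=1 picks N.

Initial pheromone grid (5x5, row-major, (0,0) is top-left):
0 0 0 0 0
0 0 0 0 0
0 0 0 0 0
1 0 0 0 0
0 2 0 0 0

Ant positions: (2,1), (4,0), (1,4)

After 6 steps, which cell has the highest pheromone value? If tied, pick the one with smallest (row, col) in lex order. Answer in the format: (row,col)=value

Step 1: ant0:(2,1)->N->(1,1) | ant1:(4,0)->E->(4,1) | ant2:(1,4)->N->(0,4)
  grid max=3 at (4,1)
Step 2: ant0:(1,1)->N->(0,1) | ant1:(4,1)->N->(3,1) | ant2:(0,4)->S->(1,4)
  grid max=2 at (4,1)
Step 3: ant0:(0,1)->E->(0,2) | ant1:(3,1)->S->(4,1) | ant2:(1,4)->N->(0,4)
  grid max=3 at (4,1)
Step 4: ant0:(0,2)->E->(0,3) | ant1:(4,1)->N->(3,1) | ant2:(0,4)->S->(1,4)
  grid max=2 at (4,1)
Step 5: ant0:(0,3)->E->(0,4) | ant1:(3,1)->S->(4,1) | ant2:(1,4)->N->(0,4)
  grid max=3 at (0,4)
Step 6: ant0:(0,4)->S->(1,4) | ant1:(4,1)->N->(3,1) | ant2:(0,4)->S->(1,4)
  grid max=3 at (1,4)
Final grid:
  0 0 0 0 2
  0 0 0 0 3
  0 0 0 0 0
  0 1 0 0 0
  0 2 0 0 0
Max pheromone 3 at (1,4)

Answer: (1,4)=3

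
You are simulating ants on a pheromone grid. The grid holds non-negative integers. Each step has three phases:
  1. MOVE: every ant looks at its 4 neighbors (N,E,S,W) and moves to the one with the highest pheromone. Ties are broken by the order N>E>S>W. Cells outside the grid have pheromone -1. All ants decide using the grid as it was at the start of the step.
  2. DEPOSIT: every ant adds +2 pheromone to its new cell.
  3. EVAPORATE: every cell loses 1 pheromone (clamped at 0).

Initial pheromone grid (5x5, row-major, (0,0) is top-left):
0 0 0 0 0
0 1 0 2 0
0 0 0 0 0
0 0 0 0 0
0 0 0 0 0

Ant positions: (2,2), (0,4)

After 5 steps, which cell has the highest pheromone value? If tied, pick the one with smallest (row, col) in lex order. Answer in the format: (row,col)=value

Answer: (0,3)=5

Derivation:
Step 1: ant0:(2,2)->N->(1,2) | ant1:(0,4)->S->(1,4)
  grid max=1 at (1,2)
Step 2: ant0:(1,2)->E->(1,3) | ant1:(1,4)->W->(1,3)
  grid max=4 at (1,3)
Step 3: ant0:(1,3)->N->(0,3) | ant1:(1,3)->N->(0,3)
  grid max=3 at (0,3)
Step 4: ant0:(0,3)->S->(1,3) | ant1:(0,3)->S->(1,3)
  grid max=6 at (1,3)
Step 5: ant0:(1,3)->N->(0,3) | ant1:(1,3)->N->(0,3)
  grid max=5 at (0,3)
Final grid:
  0 0 0 5 0
  0 0 0 5 0
  0 0 0 0 0
  0 0 0 0 0
  0 0 0 0 0
Max pheromone 5 at (0,3)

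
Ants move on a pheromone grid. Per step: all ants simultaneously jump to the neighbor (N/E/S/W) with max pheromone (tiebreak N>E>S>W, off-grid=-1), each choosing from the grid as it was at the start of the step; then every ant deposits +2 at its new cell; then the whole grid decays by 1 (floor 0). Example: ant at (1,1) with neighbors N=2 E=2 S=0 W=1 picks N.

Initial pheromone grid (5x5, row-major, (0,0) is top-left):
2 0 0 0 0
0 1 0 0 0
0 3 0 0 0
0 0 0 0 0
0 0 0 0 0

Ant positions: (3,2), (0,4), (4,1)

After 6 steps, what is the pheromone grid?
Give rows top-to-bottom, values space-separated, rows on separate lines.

After step 1: ants at (2,2),(1,4),(3,1)
  1 0 0 0 0
  0 0 0 0 1
  0 2 1 0 0
  0 1 0 0 0
  0 0 0 0 0
After step 2: ants at (2,1),(0,4),(2,1)
  0 0 0 0 1
  0 0 0 0 0
  0 5 0 0 0
  0 0 0 0 0
  0 0 0 0 0
After step 3: ants at (1,1),(1,4),(1,1)
  0 0 0 0 0
  0 3 0 0 1
  0 4 0 0 0
  0 0 0 0 0
  0 0 0 0 0
After step 4: ants at (2,1),(0,4),(2,1)
  0 0 0 0 1
  0 2 0 0 0
  0 7 0 0 0
  0 0 0 0 0
  0 0 0 0 0
After step 5: ants at (1,1),(1,4),(1,1)
  0 0 0 0 0
  0 5 0 0 1
  0 6 0 0 0
  0 0 0 0 0
  0 0 0 0 0
After step 6: ants at (2,1),(0,4),(2,1)
  0 0 0 0 1
  0 4 0 0 0
  0 9 0 0 0
  0 0 0 0 0
  0 0 0 0 0

0 0 0 0 1
0 4 0 0 0
0 9 0 0 0
0 0 0 0 0
0 0 0 0 0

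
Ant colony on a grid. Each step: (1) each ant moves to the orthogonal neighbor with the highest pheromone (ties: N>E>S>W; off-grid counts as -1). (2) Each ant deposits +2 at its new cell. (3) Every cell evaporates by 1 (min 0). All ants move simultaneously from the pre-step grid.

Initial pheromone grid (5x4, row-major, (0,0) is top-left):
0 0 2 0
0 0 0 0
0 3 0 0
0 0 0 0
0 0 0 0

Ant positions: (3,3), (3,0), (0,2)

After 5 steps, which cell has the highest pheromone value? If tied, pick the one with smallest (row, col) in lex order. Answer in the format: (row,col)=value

Answer: (0,3)=5

Derivation:
Step 1: ant0:(3,3)->N->(2,3) | ant1:(3,0)->N->(2,0) | ant2:(0,2)->E->(0,3)
  grid max=2 at (2,1)
Step 2: ant0:(2,3)->N->(1,3) | ant1:(2,0)->E->(2,1) | ant2:(0,3)->W->(0,2)
  grid max=3 at (2,1)
Step 3: ant0:(1,3)->N->(0,3) | ant1:(2,1)->N->(1,1) | ant2:(0,2)->E->(0,3)
  grid max=3 at (0,3)
Step 4: ant0:(0,3)->W->(0,2) | ant1:(1,1)->S->(2,1) | ant2:(0,3)->W->(0,2)
  grid max=4 at (0,2)
Step 5: ant0:(0,2)->E->(0,3) | ant1:(2,1)->N->(1,1) | ant2:(0,2)->E->(0,3)
  grid max=5 at (0,3)
Final grid:
  0 0 3 5
  0 1 0 0
  0 2 0 0
  0 0 0 0
  0 0 0 0
Max pheromone 5 at (0,3)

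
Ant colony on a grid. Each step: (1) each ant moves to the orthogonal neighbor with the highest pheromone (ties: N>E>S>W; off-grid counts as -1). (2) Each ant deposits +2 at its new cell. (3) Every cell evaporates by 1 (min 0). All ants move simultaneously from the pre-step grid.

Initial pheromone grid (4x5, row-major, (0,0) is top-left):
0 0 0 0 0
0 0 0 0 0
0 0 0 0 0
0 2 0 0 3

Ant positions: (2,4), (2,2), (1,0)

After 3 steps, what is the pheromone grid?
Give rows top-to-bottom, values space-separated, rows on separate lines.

After step 1: ants at (3,4),(1,2),(0,0)
  1 0 0 0 0
  0 0 1 0 0
  0 0 0 0 0
  0 1 0 0 4
After step 2: ants at (2,4),(0,2),(0,1)
  0 1 1 0 0
  0 0 0 0 0
  0 0 0 0 1
  0 0 0 0 3
After step 3: ants at (3,4),(0,1),(0,2)
  0 2 2 0 0
  0 0 0 0 0
  0 0 0 0 0
  0 0 0 0 4

0 2 2 0 0
0 0 0 0 0
0 0 0 0 0
0 0 0 0 4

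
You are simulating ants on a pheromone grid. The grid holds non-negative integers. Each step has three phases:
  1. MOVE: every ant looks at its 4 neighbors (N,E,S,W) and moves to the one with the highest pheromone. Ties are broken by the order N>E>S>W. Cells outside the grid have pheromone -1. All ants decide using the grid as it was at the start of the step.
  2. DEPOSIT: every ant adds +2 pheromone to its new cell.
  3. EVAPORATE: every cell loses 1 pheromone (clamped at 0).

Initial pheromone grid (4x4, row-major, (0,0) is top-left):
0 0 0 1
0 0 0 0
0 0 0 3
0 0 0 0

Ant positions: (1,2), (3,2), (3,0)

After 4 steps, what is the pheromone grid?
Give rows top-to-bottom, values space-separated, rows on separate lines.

After step 1: ants at (0,2),(2,2),(2,0)
  0 0 1 0
  0 0 0 0
  1 0 1 2
  0 0 0 0
After step 2: ants at (0,3),(2,3),(1,0)
  0 0 0 1
  1 0 0 0
  0 0 0 3
  0 0 0 0
After step 3: ants at (1,3),(1,3),(0,0)
  1 0 0 0
  0 0 0 3
  0 0 0 2
  0 0 0 0
After step 4: ants at (2,3),(2,3),(0,1)
  0 1 0 0
  0 0 0 2
  0 0 0 5
  0 0 0 0

0 1 0 0
0 0 0 2
0 0 0 5
0 0 0 0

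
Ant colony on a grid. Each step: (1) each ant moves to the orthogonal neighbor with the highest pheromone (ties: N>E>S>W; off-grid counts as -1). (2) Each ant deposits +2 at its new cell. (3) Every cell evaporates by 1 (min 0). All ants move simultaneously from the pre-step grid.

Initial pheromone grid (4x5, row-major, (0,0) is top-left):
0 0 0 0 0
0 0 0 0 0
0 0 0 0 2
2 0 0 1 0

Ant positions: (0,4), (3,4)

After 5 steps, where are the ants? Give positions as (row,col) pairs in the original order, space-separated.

Step 1: ant0:(0,4)->S->(1,4) | ant1:(3,4)->N->(2,4)
  grid max=3 at (2,4)
Step 2: ant0:(1,4)->S->(2,4) | ant1:(2,4)->N->(1,4)
  grid max=4 at (2,4)
Step 3: ant0:(2,4)->N->(1,4) | ant1:(1,4)->S->(2,4)
  grid max=5 at (2,4)
Step 4: ant0:(1,4)->S->(2,4) | ant1:(2,4)->N->(1,4)
  grid max=6 at (2,4)
Step 5: ant0:(2,4)->N->(1,4) | ant1:(1,4)->S->(2,4)
  grid max=7 at (2,4)

(1,4) (2,4)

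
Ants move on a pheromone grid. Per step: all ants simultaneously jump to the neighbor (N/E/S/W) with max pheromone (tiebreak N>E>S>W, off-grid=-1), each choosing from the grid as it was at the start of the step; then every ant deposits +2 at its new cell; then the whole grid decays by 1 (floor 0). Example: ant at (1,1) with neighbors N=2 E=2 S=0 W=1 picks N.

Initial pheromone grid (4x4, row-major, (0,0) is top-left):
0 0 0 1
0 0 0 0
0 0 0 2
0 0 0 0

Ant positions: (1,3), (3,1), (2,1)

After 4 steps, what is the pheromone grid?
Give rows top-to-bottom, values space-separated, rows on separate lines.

After step 1: ants at (2,3),(2,1),(1,1)
  0 0 0 0
  0 1 0 0
  0 1 0 3
  0 0 0 0
After step 2: ants at (1,3),(1,1),(2,1)
  0 0 0 0
  0 2 0 1
  0 2 0 2
  0 0 0 0
After step 3: ants at (2,3),(2,1),(1,1)
  0 0 0 0
  0 3 0 0
  0 3 0 3
  0 0 0 0
After step 4: ants at (1,3),(1,1),(2,1)
  0 0 0 0
  0 4 0 1
  0 4 0 2
  0 0 0 0

0 0 0 0
0 4 0 1
0 4 0 2
0 0 0 0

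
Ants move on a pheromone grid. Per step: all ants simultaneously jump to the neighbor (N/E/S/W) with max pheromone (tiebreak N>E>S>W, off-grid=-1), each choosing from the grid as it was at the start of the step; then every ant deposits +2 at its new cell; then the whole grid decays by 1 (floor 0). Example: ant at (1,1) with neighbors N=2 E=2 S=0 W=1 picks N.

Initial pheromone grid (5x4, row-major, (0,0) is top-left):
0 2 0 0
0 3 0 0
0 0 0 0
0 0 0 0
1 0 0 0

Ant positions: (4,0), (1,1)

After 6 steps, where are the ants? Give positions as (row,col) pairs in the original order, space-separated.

Step 1: ant0:(4,0)->N->(3,0) | ant1:(1,1)->N->(0,1)
  grid max=3 at (0,1)
Step 2: ant0:(3,0)->N->(2,0) | ant1:(0,1)->S->(1,1)
  grid max=3 at (1,1)
Step 3: ant0:(2,0)->N->(1,0) | ant1:(1,1)->N->(0,1)
  grid max=3 at (0,1)
Step 4: ant0:(1,0)->E->(1,1) | ant1:(0,1)->S->(1,1)
  grid max=5 at (1,1)
Step 5: ant0:(1,1)->N->(0,1) | ant1:(1,1)->N->(0,1)
  grid max=5 at (0,1)
Step 6: ant0:(0,1)->S->(1,1) | ant1:(0,1)->S->(1,1)
  grid max=7 at (1,1)

(1,1) (1,1)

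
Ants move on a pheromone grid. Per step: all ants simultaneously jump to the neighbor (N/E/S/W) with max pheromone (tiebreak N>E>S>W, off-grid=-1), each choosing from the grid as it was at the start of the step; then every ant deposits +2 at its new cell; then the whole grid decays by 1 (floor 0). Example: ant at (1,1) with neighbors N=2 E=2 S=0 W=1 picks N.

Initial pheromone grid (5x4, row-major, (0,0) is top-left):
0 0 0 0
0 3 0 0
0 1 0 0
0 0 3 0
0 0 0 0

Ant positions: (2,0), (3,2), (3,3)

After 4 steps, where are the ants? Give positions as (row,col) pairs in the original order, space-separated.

Step 1: ant0:(2,0)->E->(2,1) | ant1:(3,2)->N->(2,2) | ant2:(3,3)->W->(3,2)
  grid max=4 at (3,2)
Step 2: ant0:(2,1)->N->(1,1) | ant1:(2,2)->S->(3,2) | ant2:(3,2)->N->(2,2)
  grid max=5 at (3,2)
Step 3: ant0:(1,1)->S->(2,1) | ant1:(3,2)->N->(2,2) | ant2:(2,2)->S->(3,2)
  grid max=6 at (3,2)
Step 4: ant0:(2,1)->E->(2,2) | ant1:(2,2)->S->(3,2) | ant2:(3,2)->N->(2,2)
  grid max=7 at (3,2)

(2,2) (3,2) (2,2)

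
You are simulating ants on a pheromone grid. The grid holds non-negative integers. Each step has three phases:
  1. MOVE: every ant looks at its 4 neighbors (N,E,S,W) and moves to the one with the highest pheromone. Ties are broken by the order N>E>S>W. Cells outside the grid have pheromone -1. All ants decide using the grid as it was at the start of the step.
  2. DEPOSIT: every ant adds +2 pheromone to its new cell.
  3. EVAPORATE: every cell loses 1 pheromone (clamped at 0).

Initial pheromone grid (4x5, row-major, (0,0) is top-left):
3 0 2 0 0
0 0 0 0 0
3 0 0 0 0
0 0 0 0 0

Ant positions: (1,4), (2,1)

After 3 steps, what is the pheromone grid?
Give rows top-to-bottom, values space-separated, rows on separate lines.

After step 1: ants at (0,4),(2,0)
  2 0 1 0 1
  0 0 0 0 0
  4 0 0 0 0
  0 0 0 0 0
After step 2: ants at (1,4),(1,0)
  1 0 0 0 0
  1 0 0 0 1
  3 0 0 0 0
  0 0 0 0 0
After step 3: ants at (0,4),(2,0)
  0 0 0 0 1
  0 0 0 0 0
  4 0 0 0 0
  0 0 0 0 0

0 0 0 0 1
0 0 0 0 0
4 0 0 0 0
0 0 0 0 0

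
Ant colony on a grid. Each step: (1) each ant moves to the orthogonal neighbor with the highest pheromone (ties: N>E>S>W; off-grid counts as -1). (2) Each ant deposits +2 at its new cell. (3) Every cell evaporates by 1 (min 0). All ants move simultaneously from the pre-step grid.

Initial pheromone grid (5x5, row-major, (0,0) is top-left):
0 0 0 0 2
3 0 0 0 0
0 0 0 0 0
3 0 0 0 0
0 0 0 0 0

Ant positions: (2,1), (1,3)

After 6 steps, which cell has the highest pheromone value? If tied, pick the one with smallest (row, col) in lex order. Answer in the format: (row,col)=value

Answer: (1,0)=3

Derivation:
Step 1: ant0:(2,1)->N->(1,1) | ant1:(1,3)->N->(0,3)
  grid max=2 at (1,0)
Step 2: ant0:(1,1)->W->(1,0) | ant1:(0,3)->E->(0,4)
  grid max=3 at (1,0)
Step 3: ant0:(1,0)->N->(0,0) | ant1:(0,4)->S->(1,4)
  grid max=2 at (1,0)
Step 4: ant0:(0,0)->S->(1,0) | ant1:(1,4)->N->(0,4)
  grid max=3 at (1,0)
Step 5: ant0:(1,0)->N->(0,0) | ant1:(0,4)->S->(1,4)
  grid max=2 at (1,0)
Step 6: ant0:(0,0)->S->(1,0) | ant1:(1,4)->N->(0,4)
  grid max=3 at (1,0)
Final grid:
  0 0 0 0 2
  3 0 0 0 0
  0 0 0 0 0
  0 0 0 0 0
  0 0 0 0 0
Max pheromone 3 at (1,0)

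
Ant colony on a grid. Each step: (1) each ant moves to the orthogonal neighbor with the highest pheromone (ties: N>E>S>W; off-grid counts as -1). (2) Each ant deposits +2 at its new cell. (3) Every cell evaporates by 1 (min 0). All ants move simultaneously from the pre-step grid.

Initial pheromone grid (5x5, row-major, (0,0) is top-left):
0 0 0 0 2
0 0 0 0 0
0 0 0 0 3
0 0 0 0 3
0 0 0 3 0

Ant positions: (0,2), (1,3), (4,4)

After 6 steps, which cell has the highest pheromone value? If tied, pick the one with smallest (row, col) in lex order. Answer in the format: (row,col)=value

Answer: (0,4)=8

Derivation:
Step 1: ant0:(0,2)->E->(0,3) | ant1:(1,3)->N->(0,3) | ant2:(4,4)->N->(3,4)
  grid max=4 at (3,4)
Step 2: ant0:(0,3)->E->(0,4) | ant1:(0,3)->E->(0,4) | ant2:(3,4)->N->(2,4)
  grid max=4 at (0,4)
Step 3: ant0:(0,4)->W->(0,3) | ant1:(0,4)->W->(0,3) | ant2:(2,4)->S->(3,4)
  grid max=5 at (0,3)
Step 4: ant0:(0,3)->E->(0,4) | ant1:(0,3)->E->(0,4) | ant2:(3,4)->N->(2,4)
  grid max=6 at (0,4)
Step 5: ant0:(0,4)->W->(0,3) | ant1:(0,4)->W->(0,3) | ant2:(2,4)->S->(3,4)
  grid max=7 at (0,3)
Step 6: ant0:(0,3)->E->(0,4) | ant1:(0,3)->E->(0,4) | ant2:(3,4)->N->(2,4)
  grid max=8 at (0,4)
Final grid:
  0 0 0 6 8
  0 0 0 0 0
  0 0 0 0 3
  0 0 0 0 3
  0 0 0 0 0
Max pheromone 8 at (0,4)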